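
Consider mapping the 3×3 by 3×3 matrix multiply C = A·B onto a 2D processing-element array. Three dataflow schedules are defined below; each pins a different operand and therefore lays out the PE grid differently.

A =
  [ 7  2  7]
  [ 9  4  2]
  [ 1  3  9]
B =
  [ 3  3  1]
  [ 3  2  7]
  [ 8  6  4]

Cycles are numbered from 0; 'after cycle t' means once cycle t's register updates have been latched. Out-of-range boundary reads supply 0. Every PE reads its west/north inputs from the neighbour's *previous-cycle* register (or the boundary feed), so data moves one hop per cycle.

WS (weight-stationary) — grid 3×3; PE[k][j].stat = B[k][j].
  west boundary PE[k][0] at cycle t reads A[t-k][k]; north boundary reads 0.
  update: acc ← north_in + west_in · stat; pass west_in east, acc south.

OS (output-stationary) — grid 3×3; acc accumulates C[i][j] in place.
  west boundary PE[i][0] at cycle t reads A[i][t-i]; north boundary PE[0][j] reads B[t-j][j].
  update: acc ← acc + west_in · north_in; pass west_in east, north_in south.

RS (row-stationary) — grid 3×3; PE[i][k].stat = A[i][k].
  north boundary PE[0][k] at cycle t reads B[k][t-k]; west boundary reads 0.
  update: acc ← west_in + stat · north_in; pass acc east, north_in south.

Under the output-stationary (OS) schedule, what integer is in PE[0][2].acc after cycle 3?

PE[0][2].acc = 21

OS (3×3). Following PE[0][2] plus its west/north inputs:
  step 0 · PE0,1: acc=0; fwd→0 fwd↓0
  step 0 · PE0,2: acc=0; fwd→0 fwd↓0
  step 1 · PE0,1: acc=21; fwd→7 fwd↓3
  step 1 · PE0,2: acc=0; fwd→0 fwd↓0
  step 2 · PE0,1: acc=25; fwd→2 fwd↓2
  step 2 · PE0,2: acc=7; fwd→7 fwd↓1
  step 3 · PE0,1: acc=67; fwd→7 fwd↓6
  step 3 · PE0,2: acc=21; fwd→2 fwd↓7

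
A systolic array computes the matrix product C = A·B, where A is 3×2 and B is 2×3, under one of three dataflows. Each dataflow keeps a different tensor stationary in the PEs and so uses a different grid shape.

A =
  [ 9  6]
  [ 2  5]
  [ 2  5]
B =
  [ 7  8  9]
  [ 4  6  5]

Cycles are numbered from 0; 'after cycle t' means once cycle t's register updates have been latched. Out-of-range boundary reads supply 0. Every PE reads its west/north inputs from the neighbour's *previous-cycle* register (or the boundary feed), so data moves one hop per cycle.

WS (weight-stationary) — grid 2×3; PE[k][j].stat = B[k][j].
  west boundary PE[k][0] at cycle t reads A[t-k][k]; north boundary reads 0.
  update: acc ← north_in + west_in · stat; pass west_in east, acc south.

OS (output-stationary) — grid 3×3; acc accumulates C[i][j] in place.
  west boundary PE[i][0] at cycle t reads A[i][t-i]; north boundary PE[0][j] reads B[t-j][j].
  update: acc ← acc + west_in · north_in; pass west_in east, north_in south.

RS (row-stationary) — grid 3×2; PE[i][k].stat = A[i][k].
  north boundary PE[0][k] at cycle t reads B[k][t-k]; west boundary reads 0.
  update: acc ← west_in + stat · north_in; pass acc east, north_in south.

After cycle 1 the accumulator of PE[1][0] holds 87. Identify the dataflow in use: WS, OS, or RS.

WS [2×3] PE[1][0] across cycles:
  0: (1,0).acc=0  regs=<0,0>
  1: (1,0).acc=87  regs=<6,87>
OS [3×3] PE[1][0] across cycles:
  0: (1,0).acc=0  regs=<0,0>
  1: (1,0).acc=14  regs=<2,7>
RS [3×2] PE[1][0] across cycles:
  0: (1,0).acc=0  regs=<0,0>
  1: (1,0).acc=14  regs=<14,7>

dataflow = WS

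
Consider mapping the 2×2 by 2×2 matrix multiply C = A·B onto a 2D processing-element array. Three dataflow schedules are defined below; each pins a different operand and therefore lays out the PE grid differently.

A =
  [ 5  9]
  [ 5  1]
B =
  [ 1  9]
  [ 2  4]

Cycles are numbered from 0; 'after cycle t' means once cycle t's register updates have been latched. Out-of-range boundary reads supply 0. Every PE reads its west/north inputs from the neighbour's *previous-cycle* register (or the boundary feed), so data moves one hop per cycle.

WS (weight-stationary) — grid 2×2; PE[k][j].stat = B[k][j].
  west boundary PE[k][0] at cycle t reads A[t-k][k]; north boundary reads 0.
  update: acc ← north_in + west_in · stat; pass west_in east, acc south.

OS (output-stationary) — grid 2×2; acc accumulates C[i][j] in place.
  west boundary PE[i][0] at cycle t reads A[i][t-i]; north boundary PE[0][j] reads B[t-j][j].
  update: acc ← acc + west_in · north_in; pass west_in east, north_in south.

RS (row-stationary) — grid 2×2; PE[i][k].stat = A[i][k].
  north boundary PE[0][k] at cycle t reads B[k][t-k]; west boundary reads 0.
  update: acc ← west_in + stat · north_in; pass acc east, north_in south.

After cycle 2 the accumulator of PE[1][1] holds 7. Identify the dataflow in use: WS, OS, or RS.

dataflow = RS

— WS: 2×2; PE[1][1] trace:
  after 0 — PE[1][1] acc=0, pass-E 0, pass-S 0
  after 1 — PE[1][1] acc=0, pass-E 0, pass-S 0
  after 2 — PE[1][1] acc=81, pass-E 9, pass-S 81
— OS: 2×2; PE[1][1] trace:
  after 0 — PE[1][1] acc=0, pass-E 0, pass-S 0
  after 1 — PE[1][1] acc=0, pass-E 0, pass-S 0
  after 2 — PE[1][1] acc=45, pass-E 5, pass-S 9
— RS: 2×2; PE[1][1] trace:
  after 0 — PE[1][1] acc=0, pass-E 0, pass-S 0
  after 1 — PE[1][1] acc=0, pass-E 0, pass-S 0
  after 2 — PE[1][1] acc=7, pass-E 7, pass-S 2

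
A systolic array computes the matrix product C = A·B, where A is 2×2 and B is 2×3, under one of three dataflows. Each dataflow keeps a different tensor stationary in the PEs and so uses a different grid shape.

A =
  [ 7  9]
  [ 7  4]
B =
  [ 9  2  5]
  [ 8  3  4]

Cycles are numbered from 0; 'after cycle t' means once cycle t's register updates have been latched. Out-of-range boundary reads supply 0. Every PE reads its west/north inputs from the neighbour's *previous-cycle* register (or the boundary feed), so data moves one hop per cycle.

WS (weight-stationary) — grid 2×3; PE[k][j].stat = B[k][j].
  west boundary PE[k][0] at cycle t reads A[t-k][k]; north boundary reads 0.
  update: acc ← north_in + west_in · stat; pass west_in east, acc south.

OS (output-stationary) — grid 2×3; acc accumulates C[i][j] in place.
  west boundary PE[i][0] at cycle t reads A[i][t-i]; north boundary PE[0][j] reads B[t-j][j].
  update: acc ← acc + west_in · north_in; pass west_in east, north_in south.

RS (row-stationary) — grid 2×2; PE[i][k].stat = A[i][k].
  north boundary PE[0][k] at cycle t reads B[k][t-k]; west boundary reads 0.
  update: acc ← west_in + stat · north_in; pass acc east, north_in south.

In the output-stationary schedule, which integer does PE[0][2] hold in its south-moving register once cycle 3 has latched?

register = 4

OS on a 2×3 grid — tracing PE[0][2] and its feeders:
  after 0 — PE[0][1] acc=0, pass-E 0, pass-S 0
  after 0 — PE[0][2] acc=0, pass-E 0, pass-S 0
  after 1 — PE[0][1] acc=14, pass-E 7, pass-S 2
  after 1 — PE[0][2] acc=0, pass-E 0, pass-S 0
  after 2 — PE[0][1] acc=41, pass-E 9, pass-S 3
  after 2 — PE[0][2] acc=35, pass-E 7, pass-S 5
  after 3 — PE[0][1] acc=41, pass-E 0, pass-S 0
  after 3 — PE[0][2] acc=71, pass-E 9, pass-S 4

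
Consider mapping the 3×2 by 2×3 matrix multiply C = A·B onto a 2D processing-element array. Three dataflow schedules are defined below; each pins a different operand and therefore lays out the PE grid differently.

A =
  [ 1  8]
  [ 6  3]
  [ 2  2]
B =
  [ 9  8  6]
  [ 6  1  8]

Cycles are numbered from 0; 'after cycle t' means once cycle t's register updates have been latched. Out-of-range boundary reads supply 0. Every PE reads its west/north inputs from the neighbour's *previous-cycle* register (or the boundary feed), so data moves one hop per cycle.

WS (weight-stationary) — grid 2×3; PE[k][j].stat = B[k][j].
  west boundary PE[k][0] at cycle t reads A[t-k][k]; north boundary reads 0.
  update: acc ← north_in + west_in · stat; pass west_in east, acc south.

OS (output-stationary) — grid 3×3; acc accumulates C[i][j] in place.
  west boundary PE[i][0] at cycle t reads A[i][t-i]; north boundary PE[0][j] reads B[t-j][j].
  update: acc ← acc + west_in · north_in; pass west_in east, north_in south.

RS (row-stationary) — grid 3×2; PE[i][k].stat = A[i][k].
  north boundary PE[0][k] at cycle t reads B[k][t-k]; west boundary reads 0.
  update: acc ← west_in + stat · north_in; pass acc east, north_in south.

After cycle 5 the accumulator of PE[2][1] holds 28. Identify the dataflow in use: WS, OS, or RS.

— WS: 2×3 array has no PE[2][1].
OS (3×3 grid), PE[2][1]:
  c0 r2c1: 0 / 0 / 0
  c1 r2c1: 0 / 0 / 0
  c2 r2c1: 0 / 0 / 0
  c3 r2c1: 16 / 2 / 8
  c4 r2c1: 18 / 2 / 1
  c5 r2c1: 18 / 0 / 0
RS (3×2 grid), PE[2][1]:
  c0 r2c1: 0 / 0 / 0
  c1 r2c1: 0 / 0 / 0
  c2 r2c1: 0 / 0 / 0
  c3 r2c1: 30 / 30 / 6
  c4 r2c1: 18 / 18 / 1
  c5 r2c1: 28 / 28 / 8

dataflow = RS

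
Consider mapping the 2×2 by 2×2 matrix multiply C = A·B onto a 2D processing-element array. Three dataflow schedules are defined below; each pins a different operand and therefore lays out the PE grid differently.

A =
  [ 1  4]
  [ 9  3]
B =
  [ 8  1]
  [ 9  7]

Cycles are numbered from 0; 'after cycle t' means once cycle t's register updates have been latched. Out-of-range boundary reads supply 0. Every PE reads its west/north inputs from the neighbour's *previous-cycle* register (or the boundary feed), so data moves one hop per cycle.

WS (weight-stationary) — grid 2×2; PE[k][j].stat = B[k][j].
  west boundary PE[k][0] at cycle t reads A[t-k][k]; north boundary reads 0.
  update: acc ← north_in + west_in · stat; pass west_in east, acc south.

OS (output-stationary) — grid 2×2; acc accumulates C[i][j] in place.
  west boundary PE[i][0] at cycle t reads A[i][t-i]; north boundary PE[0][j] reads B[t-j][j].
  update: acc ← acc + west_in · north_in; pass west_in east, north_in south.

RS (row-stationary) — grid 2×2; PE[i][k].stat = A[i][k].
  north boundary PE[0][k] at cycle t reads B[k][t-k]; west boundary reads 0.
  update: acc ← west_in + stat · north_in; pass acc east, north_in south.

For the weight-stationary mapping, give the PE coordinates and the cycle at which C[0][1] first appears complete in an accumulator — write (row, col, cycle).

Under WS, C[0][1] lands at PE[1][1]:
  @0  [1,1]  acc 0  |  →0  ↓0
  @1  [1,1]  acc 0  |  →0  ↓0
  @2  [1,1]  acc 29  |  →4  ↓29

(row, col, cycle) = (1, 1, 2)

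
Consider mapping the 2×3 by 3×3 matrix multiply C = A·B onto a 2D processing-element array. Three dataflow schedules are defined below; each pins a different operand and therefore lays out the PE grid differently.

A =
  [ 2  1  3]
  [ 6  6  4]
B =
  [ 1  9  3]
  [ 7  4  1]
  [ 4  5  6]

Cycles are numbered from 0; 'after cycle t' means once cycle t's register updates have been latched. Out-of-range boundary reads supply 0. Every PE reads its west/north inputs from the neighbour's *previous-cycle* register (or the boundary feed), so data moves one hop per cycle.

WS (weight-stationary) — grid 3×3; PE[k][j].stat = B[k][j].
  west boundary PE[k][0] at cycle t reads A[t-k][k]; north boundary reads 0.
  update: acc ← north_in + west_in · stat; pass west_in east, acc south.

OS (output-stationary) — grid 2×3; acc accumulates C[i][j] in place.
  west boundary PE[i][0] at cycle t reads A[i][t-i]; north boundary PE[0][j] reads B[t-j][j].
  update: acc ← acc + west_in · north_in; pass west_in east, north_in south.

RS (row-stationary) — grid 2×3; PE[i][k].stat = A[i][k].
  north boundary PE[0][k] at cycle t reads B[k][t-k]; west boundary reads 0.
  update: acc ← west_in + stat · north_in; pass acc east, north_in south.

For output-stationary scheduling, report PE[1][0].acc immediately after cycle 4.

PE[1][0].acc = 64

OS (2×3). Following PE[1][0] plus its west/north inputs:
  [0] (0,0) acc=2 (h:2 v:1)
  [0] (1,0) acc=0 (h:0 v:0)
  [1] (0,0) acc=9 (h:1 v:7)
  [1] (1,0) acc=6 (h:6 v:1)
  [2] (0,0) acc=21 (h:3 v:4)
  [2] (1,0) acc=48 (h:6 v:7)
  [3] (0,0) acc=21 (h:0 v:0)
  [3] (1,0) acc=64 (h:4 v:4)
  [4] (0,0) acc=21 (h:0 v:0)
  [4] (1,0) acc=64 (h:0 v:0)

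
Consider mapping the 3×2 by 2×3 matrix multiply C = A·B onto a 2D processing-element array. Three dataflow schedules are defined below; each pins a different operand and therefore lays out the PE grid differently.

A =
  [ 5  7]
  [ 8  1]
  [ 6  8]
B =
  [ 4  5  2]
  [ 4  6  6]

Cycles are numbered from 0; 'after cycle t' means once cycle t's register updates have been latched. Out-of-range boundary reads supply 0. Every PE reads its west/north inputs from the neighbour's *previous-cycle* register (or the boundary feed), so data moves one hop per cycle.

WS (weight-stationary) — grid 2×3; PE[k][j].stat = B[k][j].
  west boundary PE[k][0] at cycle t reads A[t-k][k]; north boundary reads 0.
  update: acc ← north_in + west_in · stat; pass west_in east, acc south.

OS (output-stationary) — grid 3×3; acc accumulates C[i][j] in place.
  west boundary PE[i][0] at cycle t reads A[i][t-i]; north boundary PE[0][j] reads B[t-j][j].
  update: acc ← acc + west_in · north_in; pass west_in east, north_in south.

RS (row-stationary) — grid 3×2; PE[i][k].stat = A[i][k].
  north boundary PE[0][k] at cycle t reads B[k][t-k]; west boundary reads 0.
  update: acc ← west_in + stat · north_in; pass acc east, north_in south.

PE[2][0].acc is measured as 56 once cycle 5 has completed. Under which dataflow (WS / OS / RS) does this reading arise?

dataflow = OS

WS (2×3): PE[2][0] does not exist.
Under OS (3×3), PE[2][0]:
  after 0 — PE[2][0] acc=0, pass-E 0, pass-S 0
  after 1 — PE[2][0] acc=0, pass-E 0, pass-S 0
  after 2 — PE[2][0] acc=24, pass-E 6, pass-S 4
  after 3 — PE[2][0] acc=56, pass-E 8, pass-S 4
  after 4 — PE[2][0] acc=56, pass-E 0, pass-S 0
  after 5 — PE[2][0] acc=56, pass-E 0, pass-S 0
Under RS (3×2), PE[2][0]:
  after 0 — PE[2][0] acc=0, pass-E 0, pass-S 0
  after 1 — PE[2][0] acc=0, pass-E 0, pass-S 0
  after 2 — PE[2][0] acc=24, pass-E 24, pass-S 4
  after 3 — PE[2][0] acc=30, pass-E 30, pass-S 5
  after 4 — PE[2][0] acc=12, pass-E 12, pass-S 2
  after 5 — PE[2][0] acc=0, pass-E 0, pass-S 0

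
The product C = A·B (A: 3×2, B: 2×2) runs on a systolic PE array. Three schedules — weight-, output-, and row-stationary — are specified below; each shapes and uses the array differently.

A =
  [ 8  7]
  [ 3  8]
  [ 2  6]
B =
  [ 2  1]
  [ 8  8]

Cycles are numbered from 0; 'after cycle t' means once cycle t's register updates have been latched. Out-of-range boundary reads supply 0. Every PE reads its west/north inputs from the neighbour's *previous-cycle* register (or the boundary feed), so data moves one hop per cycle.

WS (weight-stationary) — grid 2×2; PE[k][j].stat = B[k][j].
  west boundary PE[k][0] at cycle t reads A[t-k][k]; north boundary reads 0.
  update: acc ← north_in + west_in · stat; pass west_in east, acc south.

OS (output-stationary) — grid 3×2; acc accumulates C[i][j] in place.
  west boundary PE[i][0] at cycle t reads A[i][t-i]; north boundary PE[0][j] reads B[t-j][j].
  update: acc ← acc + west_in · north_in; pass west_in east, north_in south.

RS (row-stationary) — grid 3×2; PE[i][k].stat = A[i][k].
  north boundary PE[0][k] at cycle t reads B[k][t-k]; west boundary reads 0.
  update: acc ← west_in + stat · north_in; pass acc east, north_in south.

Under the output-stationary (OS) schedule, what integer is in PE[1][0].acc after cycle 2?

Tracing OS — 3×2 array, target PE[1][0]:
  cycle 0: PE[0][0] → acc 16, east 8, south 2
  cycle 0: PE[1][0] → acc 0, east 0, south 0
  cycle 1: PE[0][0] → acc 72, east 7, south 8
  cycle 1: PE[1][0] → acc 6, east 3, south 2
  cycle 2: PE[0][0] → acc 72, east 0, south 0
  cycle 2: PE[1][0] → acc 70, east 8, south 8

PE[1][0].acc = 70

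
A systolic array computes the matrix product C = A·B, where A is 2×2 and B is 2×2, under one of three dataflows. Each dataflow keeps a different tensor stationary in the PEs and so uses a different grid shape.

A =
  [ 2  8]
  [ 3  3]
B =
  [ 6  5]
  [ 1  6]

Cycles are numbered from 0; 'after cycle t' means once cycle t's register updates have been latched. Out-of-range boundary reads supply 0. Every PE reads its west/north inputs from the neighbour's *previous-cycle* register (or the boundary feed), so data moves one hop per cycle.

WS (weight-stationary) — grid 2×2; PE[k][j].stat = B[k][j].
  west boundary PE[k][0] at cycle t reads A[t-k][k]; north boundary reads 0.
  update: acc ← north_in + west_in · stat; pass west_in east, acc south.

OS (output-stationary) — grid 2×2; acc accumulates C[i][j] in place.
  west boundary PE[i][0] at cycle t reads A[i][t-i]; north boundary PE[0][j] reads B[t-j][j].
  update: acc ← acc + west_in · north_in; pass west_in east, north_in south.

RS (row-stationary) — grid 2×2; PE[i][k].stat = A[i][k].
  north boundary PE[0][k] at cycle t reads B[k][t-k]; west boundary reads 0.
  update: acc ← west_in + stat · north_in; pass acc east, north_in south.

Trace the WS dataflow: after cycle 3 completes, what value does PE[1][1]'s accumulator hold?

WS on a 2×2 grid — tracing PE[1][1] and its feeders:
  @0  [0,1]  acc 0  |  →0  ↓0
  @0  [1,0]  acc 0  |  →0  ↓0
  @0  [1,1]  acc 0  |  →0  ↓0
  @1  [0,1]  acc 10  |  →2  ↓10
  @1  [1,0]  acc 20  |  →8  ↓20
  @1  [1,1]  acc 0  |  →0  ↓0
  @2  [0,1]  acc 15  |  →3  ↓15
  @2  [1,0]  acc 21  |  →3  ↓21
  @2  [1,1]  acc 58  |  →8  ↓58
  @3  [0,1]  acc 0  |  →0  ↓0
  @3  [1,0]  acc 0  |  →0  ↓0
  @3  [1,1]  acc 33  |  →3  ↓33

PE[1][1].acc = 33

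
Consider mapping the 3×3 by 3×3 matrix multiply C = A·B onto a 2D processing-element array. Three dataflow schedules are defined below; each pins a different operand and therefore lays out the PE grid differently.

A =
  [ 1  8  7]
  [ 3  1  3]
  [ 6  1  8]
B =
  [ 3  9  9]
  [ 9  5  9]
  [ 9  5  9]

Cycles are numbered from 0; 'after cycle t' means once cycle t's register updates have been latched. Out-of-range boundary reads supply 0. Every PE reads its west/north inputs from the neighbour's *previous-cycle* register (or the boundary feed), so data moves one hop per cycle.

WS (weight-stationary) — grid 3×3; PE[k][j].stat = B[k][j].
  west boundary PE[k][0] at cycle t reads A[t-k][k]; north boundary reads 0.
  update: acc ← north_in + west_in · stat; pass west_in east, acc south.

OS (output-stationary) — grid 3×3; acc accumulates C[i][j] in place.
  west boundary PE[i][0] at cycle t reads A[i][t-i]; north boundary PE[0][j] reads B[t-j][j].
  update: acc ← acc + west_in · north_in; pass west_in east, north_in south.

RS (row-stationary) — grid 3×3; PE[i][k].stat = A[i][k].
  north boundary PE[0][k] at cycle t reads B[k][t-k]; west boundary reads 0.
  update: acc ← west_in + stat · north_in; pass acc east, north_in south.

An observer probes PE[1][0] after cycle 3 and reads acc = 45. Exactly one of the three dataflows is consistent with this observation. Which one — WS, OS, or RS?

dataflow = OS

WS [3×3] PE[1][0] across cycles:
  cycle 0: PE[1][0] → acc 0, east 0, south 0
  cycle 1: PE[1][0] → acc 75, east 8, south 75
  cycle 2: PE[1][0] → acc 18, east 1, south 18
  cycle 3: PE[1][0] → acc 27, east 1, south 27
OS [3×3] PE[1][0] across cycles:
  cycle 0: PE[1][0] → acc 0, east 0, south 0
  cycle 1: PE[1][0] → acc 9, east 3, south 3
  cycle 2: PE[1][0] → acc 18, east 1, south 9
  cycle 3: PE[1][0] → acc 45, east 3, south 9
RS [3×3] PE[1][0] across cycles:
  cycle 0: PE[1][0] → acc 0, east 0, south 0
  cycle 1: PE[1][0] → acc 9, east 9, south 3
  cycle 2: PE[1][0] → acc 27, east 27, south 9
  cycle 3: PE[1][0] → acc 27, east 27, south 9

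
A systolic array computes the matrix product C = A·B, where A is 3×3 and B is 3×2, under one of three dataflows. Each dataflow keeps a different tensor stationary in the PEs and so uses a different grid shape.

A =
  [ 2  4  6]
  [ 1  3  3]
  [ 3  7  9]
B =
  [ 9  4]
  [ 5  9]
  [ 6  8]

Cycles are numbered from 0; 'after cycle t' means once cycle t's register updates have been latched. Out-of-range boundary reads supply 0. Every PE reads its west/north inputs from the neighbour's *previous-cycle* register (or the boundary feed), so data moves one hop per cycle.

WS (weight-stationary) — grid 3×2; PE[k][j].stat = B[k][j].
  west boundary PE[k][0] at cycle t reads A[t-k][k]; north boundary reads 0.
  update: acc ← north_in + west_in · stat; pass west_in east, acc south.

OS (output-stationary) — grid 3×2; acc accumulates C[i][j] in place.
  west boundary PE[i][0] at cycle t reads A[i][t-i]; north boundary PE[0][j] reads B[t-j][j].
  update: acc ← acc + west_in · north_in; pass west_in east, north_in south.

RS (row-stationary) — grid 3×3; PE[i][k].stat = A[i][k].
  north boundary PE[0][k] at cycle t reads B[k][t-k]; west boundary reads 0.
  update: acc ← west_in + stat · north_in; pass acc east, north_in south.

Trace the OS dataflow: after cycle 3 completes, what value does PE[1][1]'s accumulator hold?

OS on a 3×2 grid — tracing PE[1][1] and its feeders:
  c0 r0c1: 0 / 0 / 0
  c0 r1c0: 0 / 0 / 0
  c0 r1c1: 0 / 0 / 0
  c1 r0c1: 8 / 2 / 4
  c1 r1c0: 9 / 1 / 9
  c1 r1c1: 0 / 0 / 0
  c2 r0c1: 44 / 4 / 9
  c2 r1c0: 24 / 3 / 5
  c2 r1c1: 4 / 1 / 4
  c3 r0c1: 92 / 6 / 8
  c3 r1c0: 42 / 3 / 6
  c3 r1c1: 31 / 3 / 9

PE[1][1].acc = 31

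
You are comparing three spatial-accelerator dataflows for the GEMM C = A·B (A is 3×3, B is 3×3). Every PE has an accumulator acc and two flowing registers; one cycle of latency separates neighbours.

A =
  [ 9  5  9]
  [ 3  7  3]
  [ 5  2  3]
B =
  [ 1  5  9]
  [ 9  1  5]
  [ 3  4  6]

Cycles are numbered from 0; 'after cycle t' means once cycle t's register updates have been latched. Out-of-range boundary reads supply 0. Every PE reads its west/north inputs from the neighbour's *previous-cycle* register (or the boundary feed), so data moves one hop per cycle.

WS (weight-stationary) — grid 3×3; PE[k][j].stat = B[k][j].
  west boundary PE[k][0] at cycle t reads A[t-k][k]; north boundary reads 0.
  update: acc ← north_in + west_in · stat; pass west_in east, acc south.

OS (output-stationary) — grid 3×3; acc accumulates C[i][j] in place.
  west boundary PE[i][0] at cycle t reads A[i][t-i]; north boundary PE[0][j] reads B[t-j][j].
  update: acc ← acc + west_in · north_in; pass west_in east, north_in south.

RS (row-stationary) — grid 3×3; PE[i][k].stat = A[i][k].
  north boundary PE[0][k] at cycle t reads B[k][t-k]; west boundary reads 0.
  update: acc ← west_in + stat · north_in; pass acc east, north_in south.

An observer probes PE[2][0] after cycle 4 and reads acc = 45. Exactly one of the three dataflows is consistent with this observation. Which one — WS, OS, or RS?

dataflow = RS

— WS: 3×3; PE[2][0] trace:
  t=0 PE[2][0]: acc=0 h=0 v=0
  t=1 PE[2][0]: acc=0 h=0 v=0
  t=2 PE[2][0]: acc=81 h=9 v=81
  t=3 PE[2][0]: acc=75 h=3 v=75
  t=4 PE[2][0]: acc=32 h=3 v=32
— OS: 3×3; PE[2][0] trace:
  t=0 PE[2][0]: acc=0 h=0 v=0
  t=1 PE[2][0]: acc=0 h=0 v=0
  t=2 PE[2][0]: acc=5 h=5 v=1
  t=3 PE[2][0]: acc=23 h=2 v=9
  t=4 PE[2][0]: acc=32 h=3 v=3
— RS: 3×3; PE[2][0] trace:
  t=0 PE[2][0]: acc=0 h=0 v=0
  t=1 PE[2][0]: acc=0 h=0 v=0
  t=2 PE[2][0]: acc=5 h=5 v=1
  t=3 PE[2][0]: acc=25 h=25 v=5
  t=4 PE[2][0]: acc=45 h=45 v=9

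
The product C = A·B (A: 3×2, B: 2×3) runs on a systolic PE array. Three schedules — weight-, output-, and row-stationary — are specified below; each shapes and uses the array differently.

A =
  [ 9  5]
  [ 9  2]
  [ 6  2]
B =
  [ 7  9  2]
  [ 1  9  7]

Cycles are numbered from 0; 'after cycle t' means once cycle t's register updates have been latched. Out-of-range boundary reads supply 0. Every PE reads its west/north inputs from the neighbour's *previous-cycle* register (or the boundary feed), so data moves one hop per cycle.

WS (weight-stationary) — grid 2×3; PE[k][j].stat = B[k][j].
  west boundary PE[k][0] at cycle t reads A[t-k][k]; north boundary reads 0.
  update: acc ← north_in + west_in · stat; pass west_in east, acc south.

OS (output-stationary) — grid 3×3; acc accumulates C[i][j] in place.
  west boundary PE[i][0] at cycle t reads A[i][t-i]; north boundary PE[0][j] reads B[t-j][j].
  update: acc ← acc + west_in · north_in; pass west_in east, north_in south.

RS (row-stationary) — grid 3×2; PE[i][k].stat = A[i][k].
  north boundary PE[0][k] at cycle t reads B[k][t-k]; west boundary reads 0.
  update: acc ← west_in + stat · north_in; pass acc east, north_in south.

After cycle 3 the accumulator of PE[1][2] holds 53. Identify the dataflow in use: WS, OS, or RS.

dataflow = WS

— WS: 2×3; PE[1][2] trace:
  @0  [1,2]  acc 0  |  →0  ↓0
  @1  [1,2]  acc 0  |  →0  ↓0
  @2  [1,2]  acc 0  |  →0  ↓0
  @3  [1,2]  acc 53  |  →5  ↓53
— OS: 3×3; PE[1][2] trace:
  @0  [1,2]  acc 0  |  →0  ↓0
  @1  [1,2]  acc 0  |  →0  ↓0
  @2  [1,2]  acc 0  |  →0  ↓0
  @3  [1,2]  acc 18  |  →9  ↓2
RS: PE[1][2] is outside its 3×2 grid.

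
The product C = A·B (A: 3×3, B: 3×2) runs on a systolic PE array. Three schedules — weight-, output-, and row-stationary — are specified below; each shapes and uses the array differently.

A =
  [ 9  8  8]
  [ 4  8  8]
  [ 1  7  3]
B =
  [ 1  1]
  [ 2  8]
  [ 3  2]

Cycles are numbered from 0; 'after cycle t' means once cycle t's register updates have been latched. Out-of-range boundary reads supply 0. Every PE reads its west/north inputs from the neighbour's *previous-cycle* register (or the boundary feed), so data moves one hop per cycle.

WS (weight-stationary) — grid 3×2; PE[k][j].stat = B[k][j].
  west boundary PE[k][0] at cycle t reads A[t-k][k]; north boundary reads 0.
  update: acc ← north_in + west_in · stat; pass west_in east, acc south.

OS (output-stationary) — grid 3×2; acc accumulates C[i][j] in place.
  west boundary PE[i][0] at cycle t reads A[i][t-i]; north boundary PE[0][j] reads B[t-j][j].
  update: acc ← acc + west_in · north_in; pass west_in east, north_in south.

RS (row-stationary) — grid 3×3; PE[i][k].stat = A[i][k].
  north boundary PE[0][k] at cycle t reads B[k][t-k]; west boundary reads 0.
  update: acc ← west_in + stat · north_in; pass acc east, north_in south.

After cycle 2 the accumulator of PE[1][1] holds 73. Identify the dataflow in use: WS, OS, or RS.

Under WS (3×2), PE[1][1]:
  cycle 0: PE[1][1] → acc 0, east 0, south 0
  cycle 1: PE[1][1] → acc 0, east 0, south 0
  cycle 2: PE[1][1] → acc 73, east 8, south 73
Under OS (3×2), PE[1][1]:
  cycle 0: PE[1][1] → acc 0, east 0, south 0
  cycle 1: PE[1][1] → acc 0, east 0, south 0
  cycle 2: PE[1][1] → acc 4, east 4, south 1
Under RS (3×3), PE[1][1]:
  cycle 0: PE[1][1] → acc 0, east 0, south 0
  cycle 1: PE[1][1] → acc 0, east 0, south 0
  cycle 2: PE[1][1] → acc 20, east 20, south 2

dataflow = WS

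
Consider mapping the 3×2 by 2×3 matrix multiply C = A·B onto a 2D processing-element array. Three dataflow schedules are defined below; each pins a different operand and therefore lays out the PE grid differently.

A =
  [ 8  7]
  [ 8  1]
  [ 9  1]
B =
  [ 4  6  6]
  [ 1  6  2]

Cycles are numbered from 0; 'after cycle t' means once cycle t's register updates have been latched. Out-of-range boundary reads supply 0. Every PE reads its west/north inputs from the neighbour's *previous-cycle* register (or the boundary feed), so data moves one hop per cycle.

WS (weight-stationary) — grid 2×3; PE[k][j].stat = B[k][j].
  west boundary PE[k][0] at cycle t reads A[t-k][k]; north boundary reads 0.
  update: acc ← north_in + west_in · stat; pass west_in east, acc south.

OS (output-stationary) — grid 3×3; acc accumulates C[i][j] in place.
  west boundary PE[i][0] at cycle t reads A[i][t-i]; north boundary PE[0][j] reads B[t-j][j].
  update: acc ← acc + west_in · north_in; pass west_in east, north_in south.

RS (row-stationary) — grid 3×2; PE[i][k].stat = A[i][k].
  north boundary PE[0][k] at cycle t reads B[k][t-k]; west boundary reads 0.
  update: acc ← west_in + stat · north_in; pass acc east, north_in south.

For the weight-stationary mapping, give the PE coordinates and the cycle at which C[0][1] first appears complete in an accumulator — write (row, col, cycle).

(row, col, cycle) = (1, 1, 2)

WS: C[0][1] accumulates in PE[1][1]:
  c0 r1c1: 0 / 0 / 0
  c1 r1c1: 0 / 0 / 0
  c2 r1c1: 90 / 7 / 90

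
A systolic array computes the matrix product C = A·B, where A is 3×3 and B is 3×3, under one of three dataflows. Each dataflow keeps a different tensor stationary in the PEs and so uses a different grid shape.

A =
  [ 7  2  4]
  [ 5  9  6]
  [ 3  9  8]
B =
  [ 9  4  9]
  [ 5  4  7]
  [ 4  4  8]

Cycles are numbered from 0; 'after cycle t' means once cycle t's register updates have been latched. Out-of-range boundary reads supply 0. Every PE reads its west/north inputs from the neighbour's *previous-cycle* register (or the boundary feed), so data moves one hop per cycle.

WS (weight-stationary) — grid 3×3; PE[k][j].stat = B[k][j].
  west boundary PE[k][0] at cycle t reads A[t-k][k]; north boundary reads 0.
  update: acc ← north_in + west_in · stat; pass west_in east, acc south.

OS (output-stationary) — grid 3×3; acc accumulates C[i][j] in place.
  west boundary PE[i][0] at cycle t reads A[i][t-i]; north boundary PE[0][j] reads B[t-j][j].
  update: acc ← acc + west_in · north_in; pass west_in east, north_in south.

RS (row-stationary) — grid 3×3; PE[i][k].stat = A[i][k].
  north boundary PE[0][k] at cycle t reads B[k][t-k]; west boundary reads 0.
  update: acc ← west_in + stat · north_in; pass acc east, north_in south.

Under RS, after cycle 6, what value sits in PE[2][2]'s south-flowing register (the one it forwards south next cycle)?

register = 8

RS 3×3: PE[2][2] cycle-by-cycle (with neighbour feeds):
  t=0 PE[1][2]: acc=0 h=0 v=0
  t=0 PE[2][1]: acc=0 h=0 v=0
  t=0 PE[2][2]: acc=0 h=0 v=0
  t=1 PE[1][2]: acc=0 h=0 v=0
  t=1 PE[2][1]: acc=0 h=0 v=0
  t=1 PE[2][2]: acc=0 h=0 v=0
  t=2 PE[1][2]: acc=0 h=0 v=0
  t=2 PE[2][1]: acc=0 h=0 v=0
  t=2 PE[2][2]: acc=0 h=0 v=0
  t=3 PE[1][2]: acc=114 h=114 v=4
  t=3 PE[2][1]: acc=72 h=72 v=5
  t=3 PE[2][2]: acc=0 h=0 v=0
  t=4 PE[1][2]: acc=80 h=80 v=4
  t=4 PE[2][1]: acc=48 h=48 v=4
  t=4 PE[2][2]: acc=104 h=104 v=4
  t=5 PE[1][2]: acc=156 h=156 v=8
  t=5 PE[2][1]: acc=90 h=90 v=7
  t=5 PE[2][2]: acc=80 h=80 v=4
  t=6 PE[1][2]: acc=0 h=0 v=0
  t=6 PE[2][1]: acc=0 h=0 v=0
  t=6 PE[2][2]: acc=154 h=154 v=8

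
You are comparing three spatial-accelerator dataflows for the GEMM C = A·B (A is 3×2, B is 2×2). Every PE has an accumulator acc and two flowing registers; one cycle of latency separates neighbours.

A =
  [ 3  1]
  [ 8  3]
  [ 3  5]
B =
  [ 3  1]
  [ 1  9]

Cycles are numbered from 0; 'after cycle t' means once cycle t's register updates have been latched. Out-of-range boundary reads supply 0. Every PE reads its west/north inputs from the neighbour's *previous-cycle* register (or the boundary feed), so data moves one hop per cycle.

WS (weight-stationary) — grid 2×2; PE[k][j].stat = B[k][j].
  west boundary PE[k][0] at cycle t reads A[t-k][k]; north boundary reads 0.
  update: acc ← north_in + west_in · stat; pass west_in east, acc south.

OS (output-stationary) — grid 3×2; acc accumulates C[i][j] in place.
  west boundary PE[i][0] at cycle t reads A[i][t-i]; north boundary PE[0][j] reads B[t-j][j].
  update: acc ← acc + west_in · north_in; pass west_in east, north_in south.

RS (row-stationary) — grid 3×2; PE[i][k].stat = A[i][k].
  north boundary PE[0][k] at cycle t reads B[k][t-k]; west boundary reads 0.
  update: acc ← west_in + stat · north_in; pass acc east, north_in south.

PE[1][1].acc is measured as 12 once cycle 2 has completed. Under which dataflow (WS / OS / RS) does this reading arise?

dataflow = WS

WS [2×2] PE[1][1] across cycles:
  after 0 — PE[1][1] acc=0, pass-E 0, pass-S 0
  after 1 — PE[1][1] acc=0, pass-E 0, pass-S 0
  after 2 — PE[1][1] acc=12, pass-E 1, pass-S 12
OS [3×2] PE[1][1] across cycles:
  after 0 — PE[1][1] acc=0, pass-E 0, pass-S 0
  after 1 — PE[1][1] acc=0, pass-E 0, pass-S 0
  after 2 — PE[1][1] acc=8, pass-E 8, pass-S 1
RS [3×2] PE[1][1] across cycles:
  after 0 — PE[1][1] acc=0, pass-E 0, pass-S 0
  after 1 — PE[1][1] acc=0, pass-E 0, pass-S 0
  after 2 — PE[1][1] acc=27, pass-E 27, pass-S 1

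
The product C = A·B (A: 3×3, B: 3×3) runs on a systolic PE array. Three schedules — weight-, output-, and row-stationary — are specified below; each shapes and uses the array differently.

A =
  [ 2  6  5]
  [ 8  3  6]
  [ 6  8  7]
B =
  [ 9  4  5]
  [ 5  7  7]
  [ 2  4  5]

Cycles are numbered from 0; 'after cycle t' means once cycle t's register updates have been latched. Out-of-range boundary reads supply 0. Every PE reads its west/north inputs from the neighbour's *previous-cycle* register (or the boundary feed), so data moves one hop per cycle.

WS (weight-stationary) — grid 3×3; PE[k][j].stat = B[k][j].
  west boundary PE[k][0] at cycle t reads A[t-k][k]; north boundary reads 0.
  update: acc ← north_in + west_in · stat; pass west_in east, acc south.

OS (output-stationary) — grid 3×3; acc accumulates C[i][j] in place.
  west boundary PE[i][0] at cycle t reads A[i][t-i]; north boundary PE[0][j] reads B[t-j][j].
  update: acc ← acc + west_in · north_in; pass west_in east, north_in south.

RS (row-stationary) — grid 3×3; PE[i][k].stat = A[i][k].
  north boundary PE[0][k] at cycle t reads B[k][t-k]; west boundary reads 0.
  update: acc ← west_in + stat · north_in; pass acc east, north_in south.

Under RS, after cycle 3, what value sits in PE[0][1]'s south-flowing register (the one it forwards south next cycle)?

register = 7

RS 3×3: PE[0][1] cycle-by-cycle (with neighbour feeds):
  c0 r0c0: 18 / 18 / 9
  c0 r0c1: 0 / 0 / 0
  c1 r0c0: 8 / 8 / 4
  c1 r0c1: 48 / 48 / 5
  c2 r0c0: 10 / 10 / 5
  c2 r0c1: 50 / 50 / 7
  c3 r0c0: 0 / 0 / 0
  c3 r0c1: 52 / 52 / 7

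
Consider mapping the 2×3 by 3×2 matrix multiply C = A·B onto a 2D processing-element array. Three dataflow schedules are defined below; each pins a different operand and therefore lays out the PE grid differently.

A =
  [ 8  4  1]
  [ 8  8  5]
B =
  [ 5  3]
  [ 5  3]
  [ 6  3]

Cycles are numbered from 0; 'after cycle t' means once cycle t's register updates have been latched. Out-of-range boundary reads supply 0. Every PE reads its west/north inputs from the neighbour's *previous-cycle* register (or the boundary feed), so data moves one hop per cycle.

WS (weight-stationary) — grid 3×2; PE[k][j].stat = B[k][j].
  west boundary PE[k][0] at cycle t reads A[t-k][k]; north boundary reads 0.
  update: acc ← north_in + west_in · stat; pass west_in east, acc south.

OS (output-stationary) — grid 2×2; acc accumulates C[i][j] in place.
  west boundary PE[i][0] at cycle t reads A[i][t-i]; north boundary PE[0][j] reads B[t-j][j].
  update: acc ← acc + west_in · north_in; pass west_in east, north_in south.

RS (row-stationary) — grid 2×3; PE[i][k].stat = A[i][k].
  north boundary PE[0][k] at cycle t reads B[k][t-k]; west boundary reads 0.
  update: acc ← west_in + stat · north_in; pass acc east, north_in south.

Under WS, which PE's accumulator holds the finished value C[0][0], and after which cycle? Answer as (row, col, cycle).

Under WS, C[0][0] lands at PE[2][0]:
  @0  [2,0]  acc 0  |  →0  ↓0
  @1  [2,0]  acc 0  |  →0  ↓0
  @2  [2,0]  acc 66  |  →1  ↓66

(row, col, cycle) = (2, 0, 2)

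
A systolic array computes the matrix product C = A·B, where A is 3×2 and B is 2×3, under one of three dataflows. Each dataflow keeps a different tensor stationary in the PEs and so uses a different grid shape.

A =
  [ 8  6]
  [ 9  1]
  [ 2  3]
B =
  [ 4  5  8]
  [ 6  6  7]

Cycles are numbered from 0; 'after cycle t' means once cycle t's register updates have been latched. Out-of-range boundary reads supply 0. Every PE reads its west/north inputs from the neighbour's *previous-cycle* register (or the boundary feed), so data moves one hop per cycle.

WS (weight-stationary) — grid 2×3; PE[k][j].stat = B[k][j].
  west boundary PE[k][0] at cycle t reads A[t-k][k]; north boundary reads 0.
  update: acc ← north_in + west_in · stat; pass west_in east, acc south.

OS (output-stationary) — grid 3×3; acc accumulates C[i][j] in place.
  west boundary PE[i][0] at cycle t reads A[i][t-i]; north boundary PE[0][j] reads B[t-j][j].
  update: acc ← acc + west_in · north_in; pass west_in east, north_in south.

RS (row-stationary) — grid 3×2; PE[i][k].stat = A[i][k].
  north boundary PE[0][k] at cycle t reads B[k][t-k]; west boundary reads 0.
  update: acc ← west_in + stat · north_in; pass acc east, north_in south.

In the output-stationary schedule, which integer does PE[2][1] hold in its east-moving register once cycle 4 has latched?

register = 3

Tracing OS — 3×3 array, target PE[2][1]:
  step 0 · PE1,1: acc=0; fwd→0 fwd↓0
  step 0 · PE2,0: acc=0; fwd→0 fwd↓0
  step 0 · PE2,1: acc=0; fwd→0 fwd↓0
  step 1 · PE1,1: acc=0; fwd→0 fwd↓0
  step 1 · PE2,0: acc=0; fwd→0 fwd↓0
  step 1 · PE2,1: acc=0; fwd→0 fwd↓0
  step 2 · PE1,1: acc=45; fwd→9 fwd↓5
  step 2 · PE2,0: acc=8; fwd→2 fwd↓4
  step 2 · PE2,1: acc=0; fwd→0 fwd↓0
  step 3 · PE1,1: acc=51; fwd→1 fwd↓6
  step 3 · PE2,0: acc=26; fwd→3 fwd↓6
  step 3 · PE2,1: acc=10; fwd→2 fwd↓5
  step 4 · PE1,1: acc=51; fwd→0 fwd↓0
  step 4 · PE2,0: acc=26; fwd→0 fwd↓0
  step 4 · PE2,1: acc=28; fwd→3 fwd↓6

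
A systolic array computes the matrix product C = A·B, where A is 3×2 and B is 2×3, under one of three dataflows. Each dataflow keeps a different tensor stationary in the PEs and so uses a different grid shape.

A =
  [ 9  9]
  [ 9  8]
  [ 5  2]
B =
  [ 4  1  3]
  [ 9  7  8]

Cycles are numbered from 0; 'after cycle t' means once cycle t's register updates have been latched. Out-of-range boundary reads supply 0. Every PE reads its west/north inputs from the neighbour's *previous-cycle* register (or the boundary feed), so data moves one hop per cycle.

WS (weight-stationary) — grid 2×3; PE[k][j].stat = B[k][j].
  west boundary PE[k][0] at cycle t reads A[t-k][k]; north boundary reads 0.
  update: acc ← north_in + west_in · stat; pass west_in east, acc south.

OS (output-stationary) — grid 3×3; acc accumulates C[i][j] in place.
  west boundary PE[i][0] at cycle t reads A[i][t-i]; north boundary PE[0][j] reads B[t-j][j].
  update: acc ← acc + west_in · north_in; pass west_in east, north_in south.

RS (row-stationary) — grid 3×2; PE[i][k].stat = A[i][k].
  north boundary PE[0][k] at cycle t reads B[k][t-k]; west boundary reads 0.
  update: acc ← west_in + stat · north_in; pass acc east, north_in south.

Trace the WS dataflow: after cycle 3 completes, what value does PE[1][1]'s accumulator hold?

PE[1][1].acc = 65

WS (2×3). Following PE[1][1] plus its west/north inputs:
  after 0 — PE[0][1] acc=0, pass-E 0, pass-S 0
  after 0 — PE[1][0] acc=0, pass-E 0, pass-S 0
  after 0 — PE[1][1] acc=0, pass-E 0, pass-S 0
  after 1 — PE[0][1] acc=9, pass-E 9, pass-S 9
  after 1 — PE[1][0] acc=117, pass-E 9, pass-S 117
  after 1 — PE[1][1] acc=0, pass-E 0, pass-S 0
  after 2 — PE[0][1] acc=9, pass-E 9, pass-S 9
  after 2 — PE[1][0] acc=108, pass-E 8, pass-S 108
  after 2 — PE[1][1] acc=72, pass-E 9, pass-S 72
  after 3 — PE[0][1] acc=5, pass-E 5, pass-S 5
  after 3 — PE[1][0] acc=38, pass-E 2, pass-S 38
  after 3 — PE[1][1] acc=65, pass-E 8, pass-S 65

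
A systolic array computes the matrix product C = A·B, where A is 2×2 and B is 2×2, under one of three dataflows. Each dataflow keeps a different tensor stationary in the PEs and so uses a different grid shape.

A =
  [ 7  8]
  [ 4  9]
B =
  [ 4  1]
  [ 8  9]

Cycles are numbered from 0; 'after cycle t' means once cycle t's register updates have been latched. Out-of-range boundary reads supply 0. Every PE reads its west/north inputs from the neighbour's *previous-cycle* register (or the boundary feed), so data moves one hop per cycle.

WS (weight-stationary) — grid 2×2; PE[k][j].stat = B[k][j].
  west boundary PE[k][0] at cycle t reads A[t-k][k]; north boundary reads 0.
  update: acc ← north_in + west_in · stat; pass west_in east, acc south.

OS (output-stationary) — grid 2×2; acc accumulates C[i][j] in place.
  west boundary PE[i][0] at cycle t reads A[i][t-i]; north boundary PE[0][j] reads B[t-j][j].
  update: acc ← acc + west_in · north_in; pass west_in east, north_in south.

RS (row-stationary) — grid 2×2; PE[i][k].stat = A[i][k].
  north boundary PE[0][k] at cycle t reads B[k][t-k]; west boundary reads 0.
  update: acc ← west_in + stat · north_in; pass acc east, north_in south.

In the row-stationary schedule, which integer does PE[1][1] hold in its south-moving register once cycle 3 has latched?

register = 9

Tracing RS — 2×2 array, target PE[1][1]:
  [0] (0,1) acc=0 (h:0 v:0)
  [0] (1,0) acc=0 (h:0 v:0)
  [0] (1,1) acc=0 (h:0 v:0)
  [1] (0,1) acc=92 (h:92 v:8)
  [1] (1,0) acc=16 (h:16 v:4)
  [1] (1,1) acc=0 (h:0 v:0)
  [2] (0,1) acc=79 (h:79 v:9)
  [2] (1,0) acc=4 (h:4 v:1)
  [2] (1,1) acc=88 (h:88 v:8)
  [3] (0,1) acc=0 (h:0 v:0)
  [3] (1,0) acc=0 (h:0 v:0)
  [3] (1,1) acc=85 (h:85 v:9)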